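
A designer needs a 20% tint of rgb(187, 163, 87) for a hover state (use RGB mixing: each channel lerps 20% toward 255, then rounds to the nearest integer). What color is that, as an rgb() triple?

Per channel, c → c + 0.2(255 − c):
  R: 187 + 13.6 = 200.6 → 201
  G: 163 + 18.4 = 181.4 → 181
  B: 87 + 0.2×(255−87) = 87 + 33.6 = 120.6 → 121

rgb(201, 181, 121)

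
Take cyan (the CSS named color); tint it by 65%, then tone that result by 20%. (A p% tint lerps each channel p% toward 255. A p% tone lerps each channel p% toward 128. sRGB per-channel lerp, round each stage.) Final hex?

CSS cyan is rgb(0, 255, 255).
Per channel, c → c + 0.65(255 − c):
  R: 0 + 0.65×(255−0) = 0 + 165.75 = 165.75 → 166
  G: 255 + 0.65×(255−255) = 255 + 0 = 255 → 255
  B: 255 + 0 = 255 → 255
After the tint: rgb(166, 255, 255) = #A6FFFF.
Lerp each channel 20% toward 128:
  R: 166 − 7.6 = 158.4 → 158
  G: 255 + 0.2×(128−255) = 255 − 25.4 = 229.6 → 230
  B: 255 + 0.2×(128−255) = 255 − 25.4 = 229.6 → 230
rgb(158, 230, 230) = #9EE6E6.

#9EE6E6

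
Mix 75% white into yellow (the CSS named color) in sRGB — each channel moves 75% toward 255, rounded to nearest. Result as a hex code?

#FFFFBF

CSS yellow is rgb(255, 255, 0).
Lerp each channel 75% toward 255:
  R: 255 + 0 = 255 → 255
  G: 255 + 0.75×(255−255) = 255 + 0 = 255 → 255
  B: 0 + 191.25 = 191.25 → 191
rgb(255, 255, 191) = #FFFFBF.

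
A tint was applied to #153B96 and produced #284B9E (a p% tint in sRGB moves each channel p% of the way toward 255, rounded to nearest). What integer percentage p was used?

#153B96 is rgb(21, 59, 150); #284B9E is rgb(40, 75, 158).
On the R channel (widest range): 40 ≈ 21 + (p/100)(255 − 21), so p ≈ 100×(40 − 21)/(255 − 21) = 1900/234 = 8.12.
p = 8 reproduces all three channels after rounding.

8%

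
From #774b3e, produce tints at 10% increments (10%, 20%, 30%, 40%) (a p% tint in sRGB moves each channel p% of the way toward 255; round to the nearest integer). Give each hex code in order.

#774b3e is rgb(119, 75, 62).
10%: (119 + 13.6 = 132.6→133, 75 + 18 = 93→93, 62 + 19.3 = 81.3→81) → #855d51
20%: (119 + 27.2 = 146.2→146, 75 + 36 = 111→111, 62 + 38.6 = 100.6→101) → #926f65
30%: (119 + 40.8 = 159.8→160, 75 + 54 = 129→129, 62 + 57.9 = 119.9→120) → #a08178
40%: (119 + 54.4 = 173.4→173, 75 + 72 = 147→147, 62 + 77.2 = 139.2→139) → #ad938b

#855d51, #926f65, #a08178, #ad938b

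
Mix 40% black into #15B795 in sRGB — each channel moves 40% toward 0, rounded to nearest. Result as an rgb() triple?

rgb(13, 110, 89)

#15B795 is rgb(21, 183, 149).
Lerp each channel 40% toward 0:
  R: 21 + 0.4×(0−21) = 21 − 8.4 = 12.6 → 13
  G: 183 − 73.2 = 109.8 → 110
  B: 149 − 59.6 = 89.4 → 89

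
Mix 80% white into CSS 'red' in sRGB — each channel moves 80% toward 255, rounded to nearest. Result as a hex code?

#ffcccc

CSS red is rgb(255, 0, 0).
Per channel, c → c + 0.8(255 − c):
  R: 255 + 0.8×(255−255) = 255 + 0 = 255 → 255
  G: 0 + 0.8×(255−0) = 0 + 204 = 204 → 204
  B: 0 + 0.8×(255−0) = 0 + 204 = 204 → 204
rgb(255, 204, 204) = #ffcccc.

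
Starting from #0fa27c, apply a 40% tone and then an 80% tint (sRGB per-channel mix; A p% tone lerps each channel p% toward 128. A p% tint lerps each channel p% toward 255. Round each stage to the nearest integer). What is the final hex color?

#0fa27c is rgb(15, 162, 124).
Per channel, c → c + 0.4(128 − c):
  R: 15 + 0.4×(128−15) = 15 + 45.2 = 60.2 → 60
  G: 162 − 13.6 = 148.4 → 148
  B: 124 + 1.6 = 125.6 → 126
After the tone: rgb(60, 148, 126) = #3c947e.
Per channel, c → c + 0.8(255 − c):
  R: 60 + 156 = 216 → 216
  G: 148 + 85.6 = 233.6 → 234
  B: 126 + 0.8×(255−126) = 126 + 103.2 = 229.2 → 229
rgb(216, 234, 229) = #d8eae5.

#d8eae5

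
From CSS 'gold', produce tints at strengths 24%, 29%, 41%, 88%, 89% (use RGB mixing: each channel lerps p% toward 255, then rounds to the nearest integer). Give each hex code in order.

CSS gold is rgb(255, 215, 0).
24%: (255→255, 215 + 9.6 = 224.6→225, 0 + 61.2 = 61.2→61) → #FFE13D
29%: (255→255, 215 + 11.6 = 226.6→227, 0 + 73.95 = 73.95→74) → #FFE34A
41%: (255→255, 215 + 16.4 = 231.4→231, 0 + 104.55 = 104.55→105) → #FFE769
88%: (255→255, 215 + 35.2 = 250.2→250, 0 + 224.4 = 224.4→224) → #FFFAE0
89%: (255→255, 215 + 35.6 = 250.6→251, 0 + 226.95 = 226.95→227) → #FFFBE3

#FFE13D, #FFE34A, #FFE769, #FFFAE0, #FFFBE3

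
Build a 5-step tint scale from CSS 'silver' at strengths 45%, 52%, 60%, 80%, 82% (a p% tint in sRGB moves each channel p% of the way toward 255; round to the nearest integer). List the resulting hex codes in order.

#DCDCDC, #E1E1E1, #E6E6E6, #F2F2F2, #F4F4F4

CSS silver is rgb(192, 192, 192).
45%: (192 + 28.35 = 220.35→220, 192 + 28.35 = 220.35→220, 192 + 28.35 = 220.35→220) → #DCDCDC
52%: (192 + 32.76 = 224.76→225, 192 + 32.76 = 224.76→225, 192 + 32.76 = 224.76→225) → #E1E1E1
60%: (192 + 37.8 = 229.8→230, 192 + 37.8 = 229.8→230, 192 + 37.8 = 229.8→230) → #E6E6E6
80%: (192 + 50.4 = 242.4→242, 192 + 50.4 = 242.4→242, 192 + 50.4 = 242.4→242) → #F2F2F2
82%: (192 + 51.66 = 243.66→244, 192 + 51.66 = 243.66→244, 192 + 51.66 = 243.66→244) → #F4F4F4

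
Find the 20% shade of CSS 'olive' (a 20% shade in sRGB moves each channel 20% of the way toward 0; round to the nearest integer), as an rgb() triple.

rgb(102, 102, 0)

CSS olive is rgb(128, 128, 0).
Per channel, c → c + 0.2(0 − c):
  R: 128 − 25.6 = 102.4 → 102
  G: 128 + 0.2×(0−128) = 128 − 25.6 = 102.4 → 102
  B: 0 + 0.2×(0−0) = 0 + 0 = 0 → 0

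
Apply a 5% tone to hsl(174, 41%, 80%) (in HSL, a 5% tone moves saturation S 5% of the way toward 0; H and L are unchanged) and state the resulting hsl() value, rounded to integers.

hsl(174, 39%, 80%)

S moves 5% from 41 toward 0: 41 − 2.05 = 38.95 → 39.
H and L are unchanged.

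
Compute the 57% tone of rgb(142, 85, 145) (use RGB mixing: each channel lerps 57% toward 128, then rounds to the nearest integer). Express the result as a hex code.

Per channel, c → c + 0.57(128 − c):
  R: 142 + 0.57×(128−142) = 142 − 7.98 = 134.02 → 134
  G: 85 + 0.57×(128−85) = 85 + 24.51 = 109.51 → 110
  B: 145 − 9.69 = 135.31 → 135
rgb(134, 110, 135) = #866E87.

#866E87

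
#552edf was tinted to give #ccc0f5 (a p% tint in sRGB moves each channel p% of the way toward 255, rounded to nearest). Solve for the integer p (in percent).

70%

#552edf is rgb(85, 46, 223); #ccc0f5 is rgb(204, 192, 245).
On the G channel (widest range): 192 ≈ 46 + (p/100)(255 − 46), so p ≈ 100×(192 − 46)/(255 − 46) = 14600/209 = 69.86.
p = 70 reproduces all three channels after rounding.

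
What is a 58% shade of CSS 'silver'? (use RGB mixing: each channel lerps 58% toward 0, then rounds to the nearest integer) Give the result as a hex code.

#515151

CSS silver is rgb(192, 192, 192).
Per channel, c → c + 0.58(0 − c):
  R: 192 + 0.58×(0−192) = 192 − 111.36 = 80.64 → 81
  G: 192 − 111.36 = 80.64 → 81
  B: 192 + 0.58×(0−192) = 192 − 111.36 = 80.64 → 81
rgb(81, 81, 81) = #515151.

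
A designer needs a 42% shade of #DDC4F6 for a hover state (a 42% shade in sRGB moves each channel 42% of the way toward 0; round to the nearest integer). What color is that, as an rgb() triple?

#DDC4F6 is rgb(221, 196, 246).
A 42% shade moves each channel 42% toward 0:
  R: 221 − 92.82 = 128.18 → 128
  G: 196 − 82.32 = 113.68 → 114
  B: 246 − 103.32 = 142.68 → 143

rgb(128, 114, 143)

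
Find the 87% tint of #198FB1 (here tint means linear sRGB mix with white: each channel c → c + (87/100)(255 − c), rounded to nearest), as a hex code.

#E1F0F5

#198FB1 is rgb(25, 143, 177).
An 87% tint moves each channel 87% toward 255:
  R: 25 + 200.1 = 225.1 → 225
  G: 143 + 0.87×(255−143) = 143 + 97.44 = 240.44 → 240
  B: 177 + 0.87×(255−177) = 177 + 67.86 = 244.86 → 245
rgb(225, 240, 245) = #E1F0F5.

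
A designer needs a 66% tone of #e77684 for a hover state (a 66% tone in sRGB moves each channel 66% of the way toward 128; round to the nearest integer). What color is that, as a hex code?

#e77684 is rgb(231, 118, 132).
Lerp each channel 66% toward 128:
  R: 231 + 0.66×(128−231) = 231 − 67.98 = 163.02 → 163
  G: 118 + 0.66×(128−118) = 118 + 6.6 = 124.6 → 125
  B: 132 + 0.66×(128−132) = 132 − 2.64 = 129.36 → 129
rgb(163, 125, 129) = #a37d81.

#a37d81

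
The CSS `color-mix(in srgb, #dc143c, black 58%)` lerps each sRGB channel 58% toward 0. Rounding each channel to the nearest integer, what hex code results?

#dc143c is rgb(220, 20, 60).
Per channel, c → c + 0.58(0 − c):
  R: 220 + 0.58×(0−220) = 220 − 127.6 = 92.4 → 92
  G: 20 + 0.58×(0−20) = 20 − 11.6 = 8.4 → 8
  B: 60 + 0.58×(0−60) = 60 − 34.8 = 25.2 → 25
rgb(92, 8, 25) = #5c0819.

#5c0819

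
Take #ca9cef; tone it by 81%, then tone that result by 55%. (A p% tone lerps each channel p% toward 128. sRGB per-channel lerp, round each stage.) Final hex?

#868289

#ca9cef is rgb(202, 156, 239).
Lerp each channel 81% toward 128:
  R: 202 − 59.94 = 142.06 → 142
  G: 156 + 0.81×(128−156) = 156 − 22.68 = 133.32 → 133
  B: 239 + 0.81×(128−239) = 239 − 89.91 = 149.09 → 149
After the tone: rgb(142, 133, 149) = #8e8595.
Per channel, c → c + 0.55(128 − c):
  R: 142 + 0.55×(128−142) = 142 − 7.7 = 134.3 → 134
  G: 133 + 0.55×(128−133) = 133 − 2.75 = 130.25 → 130
  B: 149 + 0.55×(128−149) = 149 − 11.55 = 137.45 → 137
rgb(134, 130, 137) = #868289.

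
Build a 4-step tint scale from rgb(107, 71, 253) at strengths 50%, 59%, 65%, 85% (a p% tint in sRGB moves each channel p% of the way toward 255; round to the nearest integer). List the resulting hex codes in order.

#B5A3FE, #C2B4FE, #CBBFFE, #E9E3FF

50%: (107 + 74 = 181→181, 71 + 92 = 163→163, 253 + 1 = 254→254) → #B5A3FE
59%: (107 + 87.32 = 194.32→194, 71 + 108.56 = 179.56→180, 253 + 1.18 = 254.18→254) → #C2B4FE
65%: (107 + 96.2 = 203.2→203, 71 + 119.6 = 190.6→191, 253 + 1.3 = 254.3→254) → #CBBFFE
85%: (107 + 125.8 = 232.8→233, 71 + 156.4 = 227.4→227, 253 + 1.7 = 254.7→255) → #E9E3FF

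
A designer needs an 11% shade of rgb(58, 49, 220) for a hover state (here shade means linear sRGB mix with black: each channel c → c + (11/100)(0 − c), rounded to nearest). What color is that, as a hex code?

An 11% shade moves each channel 11% toward 0:
  R: 58 − 6.38 = 51.62 → 52
  G: 49 + 0.11×(0−49) = 49 − 5.39 = 43.61 → 44
  B: 220 − 24.2 = 195.8 → 196
rgb(52, 44, 196) = #342CC4.

#342CC4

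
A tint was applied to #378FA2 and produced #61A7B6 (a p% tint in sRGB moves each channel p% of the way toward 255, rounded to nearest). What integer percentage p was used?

#378FA2 is rgb(55, 143, 162); #61A7B6 is rgb(97, 167, 182).
On the R channel (widest range): 97 ≈ 55 + (p/100)(255 − 55), so p ≈ 100×(97 − 55)/(255 − 55) = 4200/200 = 21.00.
p = 21 reproduces all three channels after rounding.

21%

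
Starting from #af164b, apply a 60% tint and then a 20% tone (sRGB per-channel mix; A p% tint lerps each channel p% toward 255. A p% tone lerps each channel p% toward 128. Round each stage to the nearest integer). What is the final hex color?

#cc9bac

#af164b is rgb(175, 22, 75).
Per channel, c → c + 0.6(255 − c):
  R: 175 + 0.6×(255−175) = 175 + 48 = 223 → 223
  G: 22 + 0.6×(255−22) = 22 + 139.8 = 161.8 → 162
  B: 75 + 108 = 183 → 183
After the tint: rgb(223, 162, 183) = #dfa2b7.
A 20% tone moves each channel 20% toward 128:
  R: 223 − 19 = 204 → 204
  G: 162 + 0.2×(128−162) = 162 − 6.8 = 155.2 → 155
  B: 183 − 11 = 172 → 172
rgb(204, 155, 172) = #cc9bac.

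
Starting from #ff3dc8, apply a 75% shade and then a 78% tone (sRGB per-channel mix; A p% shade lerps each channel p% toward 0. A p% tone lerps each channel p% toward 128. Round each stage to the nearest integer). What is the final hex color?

#72676f

#ff3dc8 is rgb(255, 61, 200).
Per channel, c → c + 0.75(0 − c):
  R: 255 + 0.75×(0−255) = 255 − 191.25 = 63.75 → 64
  G: 61 − 45.75 = 15.25 → 15
  B: 200 + 0.75×(0−200) = 200 − 150 = 50 → 50
After the shade: rgb(64, 15, 50) = #400f32.
Per channel, c → c + 0.78(128 − c):
  R: 64 + 0.78×(128−64) = 64 + 49.92 = 113.92 → 114
  G: 15 + 0.78×(128−15) = 15 + 88.14 = 103.14 → 103
  B: 50 + 0.78×(128−50) = 50 + 60.84 = 110.84 → 111
rgb(114, 103, 111) = #72676f.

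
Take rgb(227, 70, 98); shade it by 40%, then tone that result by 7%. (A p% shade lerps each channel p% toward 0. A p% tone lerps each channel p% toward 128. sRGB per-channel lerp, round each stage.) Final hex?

#873040

A 40% shade moves each channel 40% toward 0:
  R: 227 − 90.8 = 136.2 → 136
  G: 70 + 0.4×(0−70) = 70 − 28 = 42 → 42
  B: 98 − 39.2 = 58.8 → 59
After the shade: rgb(136, 42, 59) = #882a3b.
A 7% tone moves each channel 7% toward 128:
  R: 136 + 0.07×(128−136) = 136 − 0.56 = 135.44 → 135
  G: 42 + 6.02 = 48.02 → 48
  B: 59 + 4.83 = 63.83 → 64
rgb(135, 48, 64) = #873040.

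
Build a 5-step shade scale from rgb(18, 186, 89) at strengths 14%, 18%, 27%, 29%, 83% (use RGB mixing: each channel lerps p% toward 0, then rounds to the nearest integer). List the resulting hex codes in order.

#0FA04D, #0F9949, #0D8841, #0D843F, #03200F

14%: (18 − 2.52 = 15.48→15, 186 − 26.04 = 159.96→160, 89 − 12.46 = 76.54→77) → #0FA04D
18%: (18 − 3.24 = 14.76→15, 186 − 33.48 = 152.52→153, 89 − 16.02 = 72.98→73) → #0F9949
27%: (18 − 4.86 = 13.14→13, 186 − 50.22 = 135.78→136, 89 − 24.03 = 64.97→65) → #0D8841
29%: (18 − 5.22 = 12.78→13, 186 − 53.94 = 132.06→132, 89 − 25.81 = 63.19→63) → #0D843F
83%: (18 − 14.94 = 3.06→3, 186 − 154.38 = 31.62→32, 89 − 73.87 = 15.13→15) → #03200F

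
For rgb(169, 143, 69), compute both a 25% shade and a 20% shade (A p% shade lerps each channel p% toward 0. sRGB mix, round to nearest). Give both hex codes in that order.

#7F6B34, #877237

25% shade:
  R: 169 + 0.25×(0−169) = 169 − 42.25 = 126.75 → 127
  G: 143 + 0.25×(0−143) = 143 − 35.75 = 107.25 → 107
  B: 69 + 0.25×(0−69) = 69 − 17.25 = 51.75 → 52
  → #7F6B34
20% shade:
  R: 169 + 0.2×(0−169) = 169 − 33.8 = 135.2 → 135
  G: 143 − 28.6 = 114.4 → 114
  B: 69 + 0.2×(0−69) = 69 − 13.8 = 55.2 → 55
  → #877237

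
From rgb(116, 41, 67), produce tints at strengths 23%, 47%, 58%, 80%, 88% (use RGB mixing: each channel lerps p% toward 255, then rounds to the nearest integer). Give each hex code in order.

23%: (116 + 31.97 = 147.97→148, 41 + 49.22 = 90.22→90, 67 + 43.24 = 110.24→110) → #945A6E
47%: (116 + 65.33 = 181.33→181, 41 + 100.58 = 141.58→142, 67 + 88.36 = 155.36→155) → #B58E9B
58%: (116 + 80.62 = 196.62→197, 41 + 124.12 = 165.12→165, 67 + 109.04 = 176.04→176) → #C5A5B0
80%: (116 + 111.2 = 227.2→227, 41 + 171.2 = 212.2→212, 67 + 150.4 = 217.4→217) → #E3D4D9
88%: (116 + 122.32 = 238.32→238, 41 + 188.32 = 229.32→229, 67 + 165.44 = 232.44→232) → #EEE5E8

#945A6E, #B58E9B, #C5A5B0, #E3D4D9, #EEE5E8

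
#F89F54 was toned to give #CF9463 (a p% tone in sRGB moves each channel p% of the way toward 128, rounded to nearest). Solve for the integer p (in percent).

34%

#F89F54 is rgb(248, 159, 84); #CF9463 is rgb(207, 148, 99).
On the R channel (widest range): 207 ≈ 248 + (p/100)(128 − 248), so p ≈ 100×(207 − 248)/(128 − 248) = -4100/-120 = 34.17.
p = 34 reproduces all three channels after rounding.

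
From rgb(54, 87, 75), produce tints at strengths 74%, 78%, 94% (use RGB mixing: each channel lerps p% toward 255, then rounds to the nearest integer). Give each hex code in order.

74%: (54 + 148.74 = 202.74→203, 87 + 124.32 = 211.32→211, 75 + 133.2 = 208.2→208) → #cbd3d0
78%: (54 + 156.78 = 210.78→211, 87 + 131.04 = 218.04→218, 75 + 140.4 = 215.4→215) → #d3dad7
94%: (54 + 188.94 = 242.94→243, 87 + 157.92 = 244.92→245, 75 + 169.2 = 244.2→244) → #f3f5f4

#cbd3d0, #d3dad7, #f3f5f4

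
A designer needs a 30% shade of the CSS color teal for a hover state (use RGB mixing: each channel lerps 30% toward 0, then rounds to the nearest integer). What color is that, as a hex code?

#005A5A

CSS teal is rgb(0, 128, 128).
Per channel, c → c + 0.3(0 − c):
  R: 0 + 0.3×(0−0) = 0 + 0 = 0 → 0
  G: 128 − 38.4 = 89.6 → 90
  B: 128 − 38.4 = 89.6 → 90
rgb(0, 90, 90) = #005A5A.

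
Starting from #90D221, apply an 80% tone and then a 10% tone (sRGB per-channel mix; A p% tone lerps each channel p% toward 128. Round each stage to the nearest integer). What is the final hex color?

#90D221 is rgb(144, 210, 33).
Lerp each channel 80% toward 128:
  R: 144 + 0.8×(128−144) = 144 − 12.8 = 131.2 → 131
  G: 210 + 0.8×(128−210) = 210 − 65.6 = 144.4 → 144
  B: 33 + 76 = 109 → 109
After the tone: rgb(131, 144, 109) = #83906D.
Lerp each channel 10% toward 128:
  R: 131 + 0.1×(128−131) = 131 − 0.3 = 130.7 → 131
  G: 144 + 0.1×(128−144) = 144 − 1.6 = 142.4 → 142
  B: 109 + 0.1×(128−109) = 109 + 1.9 = 110.9 → 111
rgb(131, 142, 111) = #838E6F.

#838E6F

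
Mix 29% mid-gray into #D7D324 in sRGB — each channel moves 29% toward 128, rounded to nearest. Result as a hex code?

#D7D324 is rgb(215, 211, 36).
Lerp each channel 29% toward 128:
  R: 215 − 25.23 = 189.77 → 190
  G: 211 − 24.07 = 186.93 → 187
  B: 36 + 0.29×(128−36) = 36 + 26.68 = 62.68 → 63
rgb(190, 187, 63) = #BEBB3F.

#BEBB3F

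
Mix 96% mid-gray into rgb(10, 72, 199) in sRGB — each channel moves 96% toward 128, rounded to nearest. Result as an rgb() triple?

rgb(123, 126, 131)

Per channel, c → c + 0.96(128 − c):
  R: 10 + 0.96×(128−10) = 10 + 113.28 = 123.28 → 123
  G: 72 + 53.76 = 125.76 → 126
  B: 199 + 0.96×(128−199) = 199 − 68.16 = 130.84 → 131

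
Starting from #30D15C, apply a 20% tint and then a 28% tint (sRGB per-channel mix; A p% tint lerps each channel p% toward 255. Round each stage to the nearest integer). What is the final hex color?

#30D15C is rgb(48, 209, 92).
Per channel, c → c + 0.2(255 − c):
  R: 48 + 0.2×(255−48) = 48 + 41.4 = 89.4 → 89
  G: 209 + 0.2×(255−209) = 209 + 9.2 = 218.2 → 218
  B: 92 + 0.2×(255−92) = 92 + 32.6 = 124.6 → 125
After the tint: rgb(89, 218, 125) = #59DA7D.
Lerp each channel 28% toward 255:
  R: 89 + 0.28×(255−89) = 89 + 46.48 = 135.48 → 135
  G: 218 + 0.28×(255−218) = 218 + 10.36 = 228.36 → 228
  B: 125 + 36.4 = 161.4 → 161
rgb(135, 228, 161) = #87E4A1.

#87E4A1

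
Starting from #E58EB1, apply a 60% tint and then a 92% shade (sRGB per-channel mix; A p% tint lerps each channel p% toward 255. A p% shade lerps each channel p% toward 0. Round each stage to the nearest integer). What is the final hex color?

#141112

#E58EB1 is rgb(229, 142, 177).
Per channel, c → c + 0.6(255 − c):
  R: 229 + 15.6 = 244.6 → 245
  G: 142 + 0.6×(255−142) = 142 + 67.8 = 209.8 → 210
  B: 177 + 46.8 = 223.8 → 224
After the tint: rgb(245, 210, 224) = #F5D2E0.
A 92% shade moves each channel 92% toward 0:
  R: 245 − 225.4 = 19.6 → 20
  G: 210 − 193.2 = 16.8 → 17
  B: 224 + 0.92×(0−224) = 224 − 206.08 = 17.92 → 18
rgb(20, 17, 18) = #141112.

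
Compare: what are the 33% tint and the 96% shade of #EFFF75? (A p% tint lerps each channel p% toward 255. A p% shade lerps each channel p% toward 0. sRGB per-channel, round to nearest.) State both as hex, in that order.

#F4FFA3, #0A0A05

#EFFF75 is rgb(239, 255, 117).
33% tint:
  R: 239 + 0.33×(255−239) = 239 + 5.28 = 244.28 → 244
  G: 255 + 0.33×(255−255) = 255 + 0 = 255 → 255
  B: 117 + 0.33×(255−117) = 117 + 45.54 = 162.54 → 163
  → #F4FFA3
96% shade:
  R: 239 + 0.96×(0−239) = 239 − 229.44 = 9.56 → 10
  G: 255 − 244.8 = 10.2 → 10
  B: 117 − 112.32 = 4.68 → 5
  → #0A0A05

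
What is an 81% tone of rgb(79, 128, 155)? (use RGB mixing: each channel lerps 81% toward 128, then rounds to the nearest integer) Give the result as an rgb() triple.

Per channel, c → c + 0.81(128 − c):
  R: 79 + 0.81×(128−79) = 79 + 39.69 = 118.69 → 119
  G: 128 + 0.81×(128−128) = 128 + 0 = 128 → 128
  B: 155 − 21.87 = 133.13 → 133

rgb(119, 128, 133)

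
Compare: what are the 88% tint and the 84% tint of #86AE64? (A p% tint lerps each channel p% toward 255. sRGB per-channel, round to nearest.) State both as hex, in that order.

#F0F5EC, #ECF2E6

#86AE64 is rgb(134, 174, 100).
88% tint:
  R: 134 + 106.48 = 240.48 → 240
  G: 174 + 71.28 = 245.28 → 245
  B: 100 + 0.88×(255−100) = 100 + 136.4 = 236.4 → 236
  → #F0F5EC
84% tint:
  R: 134 + 0.84×(255−134) = 134 + 101.64 = 235.64 → 236
  G: 174 + 0.84×(255−174) = 174 + 68.04 = 242.04 → 242
  B: 100 + 0.84×(255−100) = 100 + 130.2 = 230.2 → 230
  → #ECF2E6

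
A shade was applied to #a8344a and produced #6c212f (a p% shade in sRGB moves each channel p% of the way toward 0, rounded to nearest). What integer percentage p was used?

#a8344a is rgb(168, 52, 74); #6c212f is rgb(108, 33, 47).
On the R channel (widest range): 108 ≈ 168 + (p/100)(0 − 168), so p ≈ 100×(108 − 168)/(0 − 168) = -6000/-168 = 35.71.
p = 36 reproduces all three channels after rounding.

36%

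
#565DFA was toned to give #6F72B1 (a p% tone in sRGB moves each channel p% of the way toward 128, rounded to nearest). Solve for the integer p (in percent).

#565DFA is rgb(86, 93, 250); #6F72B1 is rgb(111, 114, 177).
On the B channel (widest range): 177 ≈ 250 + (p/100)(128 − 250), so p ≈ 100×(177 − 250)/(128 − 250) = -7300/-122 = 59.84.
p = 60 reproduces all three channels after rounding.

60%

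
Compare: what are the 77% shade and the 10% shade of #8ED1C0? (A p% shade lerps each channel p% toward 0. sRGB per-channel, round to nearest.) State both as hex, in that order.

#8ED1C0 is rgb(142, 209, 192).
77% shade:
  R: 142 − 109.34 = 32.66 → 33
  G: 209 + 0.77×(0−209) = 209 − 160.93 = 48.07 → 48
  B: 192 − 147.84 = 44.16 → 44
  → #21302C
10% shade:
  R: 142 + 0.1×(0−142) = 142 − 14.2 = 127.8 → 128
  G: 209 + 0.1×(0−209) = 209 − 20.9 = 188.1 → 188
  B: 192 + 0.1×(0−192) = 192 − 19.2 = 172.8 → 173
  → #80BCAD

#21302C, #80BCAD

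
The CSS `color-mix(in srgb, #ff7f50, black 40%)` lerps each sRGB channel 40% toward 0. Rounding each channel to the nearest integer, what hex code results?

#ff7f50 is rgb(255, 127, 80).
A 40% shade moves each channel 40% toward 0:
  R: 255 + 0.4×(0−255) = 255 − 102 = 153 → 153
  G: 127 − 50.8 = 76.2 → 76
  B: 80 − 32 = 48 → 48
rgb(153, 76, 48) = #994c30.

#994c30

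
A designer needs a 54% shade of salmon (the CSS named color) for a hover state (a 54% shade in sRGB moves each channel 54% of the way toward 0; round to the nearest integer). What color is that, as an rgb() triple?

CSS salmon is rgb(250, 128, 114).
Lerp each channel 54% toward 0:
  R: 250 − 135 = 115 → 115
  G: 128 − 69.12 = 58.88 → 59
  B: 114 + 0.54×(0−114) = 114 − 61.56 = 52.44 → 52

rgb(115, 59, 52)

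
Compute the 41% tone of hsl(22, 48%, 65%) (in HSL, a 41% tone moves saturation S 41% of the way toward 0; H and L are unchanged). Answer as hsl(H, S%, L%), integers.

S moves 41% from 48 toward 0: 48 − 19.68 = 28.32 → 28.
H and L are unchanged.

hsl(22, 28%, 65%)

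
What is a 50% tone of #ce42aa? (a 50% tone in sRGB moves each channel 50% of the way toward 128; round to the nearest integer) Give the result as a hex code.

#ce42aa is rgb(206, 66, 170).
Lerp each channel 50% toward 128:
  R: 206 + 0.5×(128−206) = 206 − 39 = 167 → 167
  G: 66 + 31 = 97 → 97
  B: 170 + 0.5×(128−170) = 170 − 21 = 149 → 149
rgb(167, 97, 149) = #a76195.

#a76195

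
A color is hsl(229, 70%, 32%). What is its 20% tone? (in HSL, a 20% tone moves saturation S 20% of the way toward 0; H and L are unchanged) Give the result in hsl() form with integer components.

hsl(229, 56%, 32%)

S moves 20% from 70 toward 0: 70 − 14 = 56 → 56.
H and L are unchanged.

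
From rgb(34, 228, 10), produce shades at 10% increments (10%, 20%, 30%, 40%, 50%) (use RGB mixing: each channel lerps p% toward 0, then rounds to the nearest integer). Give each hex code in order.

10%: (34 − 3.4 = 30.6→31, 228 − 22.8 = 205.2→205, 10 − 1 = 9→9) → #1fcd09
20%: (34 − 6.8 = 27.2→27, 228 − 45.6 = 182.4→182, 10 − 2 = 8→8) → #1bb608
30%: (34 − 10.2 = 23.8→24, 228 − 68.4 = 159.6→160, 10 − 3 = 7→7) → #18a007
40%: (34 − 13.6 = 20.4→20, 228 − 91.2 = 136.8→137, 10 − 4 = 6→6) → #148906
50%: (34 − 17 = 17→17, 228 − 114 = 114→114, 10 − 5 = 5→5) → #117205

#1fcd09, #1bb608, #18a007, #148906, #117205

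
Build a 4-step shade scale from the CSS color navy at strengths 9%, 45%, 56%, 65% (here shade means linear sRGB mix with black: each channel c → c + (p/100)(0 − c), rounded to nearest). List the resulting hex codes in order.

CSS navy is rgb(0, 0, 128).
9%: (0→0, 0→0, 128 − 11.52 = 116.48→116) → #000074
45%: (0→0, 0→0, 128 − 57.6 = 70.4→70) → #000046
56%: (0→0, 0→0, 128 − 71.68 = 56.32→56) → #000038
65%: (0→0, 0→0, 128 − 83.2 = 44.8→45) → #00002D

#000074, #000046, #000038, #00002D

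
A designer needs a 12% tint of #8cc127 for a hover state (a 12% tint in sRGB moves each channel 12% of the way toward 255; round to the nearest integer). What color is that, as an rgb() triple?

#8cc127 is rgb(140, 193, 39).
Per channel, c → c + 0.12(255 − c):
  R: 140 + 0.12×(255−140) = 140 + 13.8 = 153.8 → 154
  G: 193 + 7.44 = 200.44 → 200
  B: 39 + 0.12×(255−39) = 39 + 25.92 = 64.92 → 65

rgb(154, 200, 65)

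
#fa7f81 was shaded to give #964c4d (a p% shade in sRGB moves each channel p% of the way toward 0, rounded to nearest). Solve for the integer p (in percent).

40%

#fa7f81 is rgb(250, 127, 129); #964c4d is rgb(150, 76, 77).
On the R channel (widest range): 150 ≈ 250 + (p/100)(0 − 250), so p ≈ 100×(150 − 250)/(0 − 250) = -10000/-250 = 40.00.
p = 40 reproduces all three channels after rounding.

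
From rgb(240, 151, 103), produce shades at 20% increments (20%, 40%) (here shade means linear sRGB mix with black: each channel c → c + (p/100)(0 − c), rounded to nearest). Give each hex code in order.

20%: (240 − 48 = 192→192, 151 − 30.2 = 120.8→121, 103 − 20.6 = 82.4→82) → #C07952
40%: (240 − 96 = 144→144, 151 − 60.4 = 90.6→91, 103 − 41.2 = 61.8→62) → #905B3E

#C07952, #905B3E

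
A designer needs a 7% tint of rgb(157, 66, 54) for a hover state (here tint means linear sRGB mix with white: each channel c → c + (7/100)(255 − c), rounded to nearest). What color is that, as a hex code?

A 7% tint moves each channel 7% toward 255:
  R: 157 + 6.86 = 163.86 → 164
  G: 66 + 0.07×(255−66) = 66 + 13.23 = 79.23 → 79
  B: 54 + 0.07×(255−54) = 54 + 14.07 = 68.07 → 68
rgb(164, 79, 68) = #a44f44.

#a44f44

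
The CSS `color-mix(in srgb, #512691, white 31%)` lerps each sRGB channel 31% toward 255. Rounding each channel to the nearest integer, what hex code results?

#8769B3

#512691 is rgb(81, 38, 145).
Per channel, c → c + 0.31(255 − c):
  R: 81 + 0.31×(255−81) = 81 + 53.94 = 134.94 → 135
  G: 38 + 67.27 = 105.27 → 105
  B: 145 + 0.31×(255−145) = 145 + 34.1 = 179.1 → 179
rgb(135, 105, 179) = #8769B3.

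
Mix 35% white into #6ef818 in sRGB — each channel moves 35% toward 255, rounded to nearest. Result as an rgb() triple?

#6ef818 is rgb(110, 248, 24).
Per channel, c → c + 0.35(255 − c):
  R: 110 + 50.75 = 160.75 → 161
  G: 248 + 2.45 = 250.45 → 250
  B: 24 + 80.85 = 104.85 → 105

rgb(161, 250, 105)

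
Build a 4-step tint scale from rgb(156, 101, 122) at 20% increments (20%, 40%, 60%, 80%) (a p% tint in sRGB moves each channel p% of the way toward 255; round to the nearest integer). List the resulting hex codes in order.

#B08495, #C4A3AF, #D7C1CA, #EBE0E4

20%: (156 + 19.8 = 175.8→176, 101 + 30.8 = 131.8→132, 122 + 26.6 = 148.6→149) → #B08495
40%: (156 + 39.6 = 195.6→196, 101 + 61.6 = 162.6→163, 122 + 53.2 = 175.2→175) → #C4A3AF
60%: (156 + 59.4 = 215.4→215, 101 + 92.4 = 193.4→193, 122 + 79.8 = 201.8→202) → #D7C1CA
80%: (156 + 79.2 = 235.2→235, 101 + 123.2 = 224.2→224, 122 + 106.4 = 228.4→228) → #EBE0E4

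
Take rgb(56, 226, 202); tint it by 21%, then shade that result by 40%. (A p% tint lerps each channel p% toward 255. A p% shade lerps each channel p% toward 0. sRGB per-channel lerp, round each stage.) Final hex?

Lerp each channel 21% toward 255:
  R: 56 + 0.21×(255−56) = 56 + 41.79 = 97.79 → 98
  G: 226 + 0.21×(255−226) = 226 + 6.09 = 232.09 → 232
  B: 202 + 11.13 = 213.13 → 213
After the tint: rgb(98, 232, 213) = #62e8d5.
Per channel, c → c + 0.4(0 − c):
  R: 98 + 0.4×(0−98) = 98 − 39.2 = 58.8 → 59
  G: 232 + 0.4×(0−232) = 232 − 92.8 = 139.2 → 139
  B: 213 + 0.4×(0−213) = 213 − 85.2 = 127.8 → 128
rgb(59, 139, 128) = #3b8b80.

#3b8b80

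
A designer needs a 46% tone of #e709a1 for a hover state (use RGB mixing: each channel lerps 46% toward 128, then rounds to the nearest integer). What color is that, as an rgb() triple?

#e709a1 is rgb(231, 9, 161).
A 46% tone moves each channel 46% toward 128:
  R: 231 − 47.38 = 183.62 → 184
  G: 9 + 0.46×(128−9) = 9 + 54.74 = 63.74 → 64
  B: 161 + 0.46×(128−161) = 161 − 15.18 = 145.82 → 146

rgb(184, 64, 146)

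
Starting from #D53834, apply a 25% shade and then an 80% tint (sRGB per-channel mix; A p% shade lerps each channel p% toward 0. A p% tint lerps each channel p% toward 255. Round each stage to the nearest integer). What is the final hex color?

#ECD4D4

#D53834 is rgb(213, 56, 52).
Lerp each channel 25% toward 0:
  R: 213 + 0.25×(0−213) = 213 − 53.25 = 159.75 → 160
  G: 56 + 0.25×(0−56) = 56 − 14 = 42 → 42
  B: 52 + 0.25×(0−52) = 52 − 13 = 39 → 39
After the shade: rgb(160, 42, 39) = #A02A27.
Lerp each channel 80% toward 255:
  R: 160 + 0.8×(255−160) = 160 + 76 = 236 → 236
  G: 42 + 170.4 = 212.4 → 212
  B: 39 + 0.8×(255−39) = 39 + 172.8 = 211.8 → 212
rgb(236, 212, 212) = #ECD4D4.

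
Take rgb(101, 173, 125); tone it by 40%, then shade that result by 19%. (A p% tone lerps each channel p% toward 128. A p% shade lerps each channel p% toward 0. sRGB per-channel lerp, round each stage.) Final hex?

#5B7E66

A 40% tone moves each channel 40% toward 128:
  R: 101 + 0.4×(128−101) = 101 + 10.8 = 111.8 → 112
  G: 173 + 0.4×(128−173) = 173 − 18 = 155 → 155
  B: 125 + 0.4×(128−125) = 125 + 1.2 = 126.2 → 126
After the tone: rgb(112, 155, 126) = #709B7E.
Per channel, c → c + 0.19(0 − c):
  R: 112 − 21.28 = 90.72 → 91
  G: 155 − 29.45 = 125.55 → 126
  B: 126 + 0.19×(0−126) = 126 − 23.94 = 102.06 → 102
rgb(91, 126, 102) = #5B7E66.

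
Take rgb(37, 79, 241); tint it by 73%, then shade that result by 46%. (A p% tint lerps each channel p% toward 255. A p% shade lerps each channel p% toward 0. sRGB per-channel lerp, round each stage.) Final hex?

A 73% tint moves each channel 73% toward 255:
  R: 37 + 0.73×(255−37) = 37 + 159.14 = 196.14 → 196
  G: 79 + 0.73×(255−79) = 79 + 128.48 = 207.48 → 207
  B: 241 + 0.73×(255−241) = 241 + 10.22 = 251.22 → 251
After the tint: rgb(196, 207, 251) = #c4cffb.
Lerp each channel 46% toward 0:
  R: 196 − 90.16 = 105.84 → 106
  G: 207 + 0.46×(0−207) = 207 − 95.22 = 111.78 → 112
  B: 251 + 0.46×(0−251) = 251 − 115.46 = 135.54 → 136
rgb(106, 112, 136) = #6a7088.

#6a7088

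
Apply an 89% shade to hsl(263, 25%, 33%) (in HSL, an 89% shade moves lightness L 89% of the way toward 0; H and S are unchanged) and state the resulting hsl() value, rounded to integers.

L moves 89% from 33 toward 0: 33 − 29.37 = 3.63 → 4.
H and S are unchanged.

hsl(263, 25%, 4%)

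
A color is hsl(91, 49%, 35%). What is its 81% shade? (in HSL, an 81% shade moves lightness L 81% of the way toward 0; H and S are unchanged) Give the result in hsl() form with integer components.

L moves 81% from 35 toward 0: 35 − 28.35 = 6.65 → 7.
H and S are unchanged.

hsl(91, 49%, 7%)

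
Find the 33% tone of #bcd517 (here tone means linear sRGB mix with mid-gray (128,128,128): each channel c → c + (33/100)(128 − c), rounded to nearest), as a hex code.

#bcd517 is rgb(188, 213, 23).
A 33% tone moves each channel 33% toward 128:
  R: 188 + 0.33×(128−188) = 188 − 19.8 = 168.2 → 168
  G: 213 + 0.33×(128−213) = 213 − 28.05 = 184.95 → 185
  B: 23 + 0.33×(128−23) = 23 + 34.65 = 57.65 → 58
rgb(168, 185, 58) = #a8b93a.

#a8b93a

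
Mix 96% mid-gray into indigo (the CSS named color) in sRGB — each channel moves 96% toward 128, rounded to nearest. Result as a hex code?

CSS indigo is rgb(75, 0, 130).
A 96% tone moves each channel 96% toward 128:
  R: 75 + 0.96×(128−75) = 75 + 50.88 = 125.88 → 126
  G: 0 + 0.96×(128−0) = 0 + 122.88 = 122.88 → 123
  B: 130 + 0.96×(128−130) = 130 − 1.92 = 128.08 → 128
rgb(126, 123, 128) = #7e7b80.

#7e7b80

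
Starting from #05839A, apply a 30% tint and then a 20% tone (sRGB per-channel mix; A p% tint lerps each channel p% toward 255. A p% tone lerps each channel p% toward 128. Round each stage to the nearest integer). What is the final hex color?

#5AA0AD

#05839A is rgb(5, 131, 154).
Per channel, c → c + 0.3(255 − c):
  R: 5 + 0.3×(255−5) = 5 + 75 = 80 → 80
  G: 131 + 0.3×(255−131) = 131 + 37.2 = 168.2 → 168
  B: 154 + 30.3 = 184.3 → 184
After the tint: rgb(80, 168, 184) = #50A8B8.
Lerp each channel 20% toward 128:
  R: 80 + 9.6 = 89.6 → 90
  G: 168 + 0.2×(128−168) = 168 − 8 = 160 → 160
  B: 184 + 0.2×(128−184) = 184 − 11.2 = 172.8 → 173
rgb(90, 160, 173) = #5AA0AD.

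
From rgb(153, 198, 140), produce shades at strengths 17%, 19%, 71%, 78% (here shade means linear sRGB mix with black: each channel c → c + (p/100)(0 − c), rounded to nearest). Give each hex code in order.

17%: (153 − 26.01 = 126.99→127, 198 − 33.66 = 164.34→164, 140 − 23.8 = 116.2→116) → #7fa474
19%: (153 − 29.07 = 123.93→124, 198 − 37.62 = 160.38→160, 140 − 26.6 = 113.4→113) → #7ca071
71%: (153 − 108.63 = 44.37→44, 198 − 140.58 = 57.42→57, 140 − 99.4 = 40.6→41) → #2c3929
78%: (153 − 119.34 = 33.66→34, 198 − 154.44 = 43.56→44, 140 − 109.2 = 30.8→31) → #222c1f

#7fa474, #7ca071, #2c3929, #222c1f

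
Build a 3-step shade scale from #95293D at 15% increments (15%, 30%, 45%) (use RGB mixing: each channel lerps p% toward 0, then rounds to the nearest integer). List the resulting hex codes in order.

#7F2334, #681D2B, #521722

#95293D is rgb(149, 41, 61).
15%: (149 − 22.35 = 126.65→127, 41 − 6.15 = 34.85→35, 61 − 9.15 = 51.85→52) → #7F2334
30%: (149 − 44.7 = 104.3→104, 41 − 12.3 = 28.7→29, 61 − 18.3 = 42.7→43) → #681D2B
45%: (149 − 67.05 = 81.95→82, 41 − 18.45 = 22.55→23, 61 − 27.45 = 33.55→34) → #521722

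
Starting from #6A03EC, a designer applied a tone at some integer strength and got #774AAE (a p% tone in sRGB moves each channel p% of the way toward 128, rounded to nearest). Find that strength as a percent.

#6A03EC is rgb(106, 3, 236); #774AAE is rgb(119, 74, 174).
On the G channel (widest range): 74 ≈ 3 + (p/100)(128 − 3), so p ≈ 100×(74 − 3)/(128 − 3) = 7100/125 = 56.80.
p = 57 reproduces all three channels after rounding.

57%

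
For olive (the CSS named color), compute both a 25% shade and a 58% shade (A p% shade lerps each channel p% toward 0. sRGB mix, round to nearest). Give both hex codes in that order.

CSS olive is rgb(128, 128, 0).
25% shade:
  R: 128 + 0.25×(0−128) = 128 − 32 = 96 → 96
  G: 128 + 0.25×(0−128) = 128 − 32 = 96 → 96
  B: 0 + 0 = 0 → 0
  → #606000
58% shade:
  R: 128 + 0.58×(0−128) = 128 − 74.24 = 53.76 → 54
  G: 128 + 0.58×(0−128) = 128 − 74.24 = 53.76 → 54
  B: 0 + 0 = 0 → 0
  → #363600

#606000, #363600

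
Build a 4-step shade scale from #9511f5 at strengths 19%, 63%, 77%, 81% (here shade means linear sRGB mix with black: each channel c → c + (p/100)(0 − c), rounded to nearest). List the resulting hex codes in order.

#790ec6, #37065b, #220438, #1c032f

#9511f5 is rgb(149, 17, 245).
19%: (149 − 28.31 = 120.69→121, 17 − 3.23 = 13.77→14, 245 − 46.55 = 198.45→198) → #790ec6
63%: (149 − 93.87 = 55.13→55, 17 − 10.71 = 6.29→6, 245 − 154.35 = 90.65→91) → #37065b
77%: (149 − 114.73 = 34.27→34, 17 − 13.09 = 3.91→4, 245 − 188.65 = 56.35→56) → #220438
81%: (149 − 120.69 = 28.31→28, 17 − 13.77 = 3.23→3, 245 − 198.45 = 46.55→47) → #1c032f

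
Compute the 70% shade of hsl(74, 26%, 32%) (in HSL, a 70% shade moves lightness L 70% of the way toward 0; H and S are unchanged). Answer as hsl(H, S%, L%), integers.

hsl(74, 26%, 10%)

L moves 70% from 32 toward 0: 32 − 22.4 = 9.6 → 10.
H and S are unchanged.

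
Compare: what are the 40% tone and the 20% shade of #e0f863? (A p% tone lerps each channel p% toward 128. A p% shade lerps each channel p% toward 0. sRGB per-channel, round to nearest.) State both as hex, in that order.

#bac86f, #b3c64f

#e0f863 is rgb(224, 248, 99).
40% tone:
  R: 224 + 0.4×(128−224) = 224 − 38.4 = 185.6 → 186
  G: 248 + 0.4×(128−248) = 248 − 48 = 200 → 200
  B: 99 + 0.4×(128−99) = 99 + 11.6 = 110.6 → 111
  → #bac86f
20% shade:
  R: 224 − 44.8 = 179.2 → 179
  G: 248 + 0.2×(0−248) = 248 − 49.6 = 198.4 → 198
  B: 99 + 0.2×(0−99) = 99 − 19.8 = 79.2 → 79
  → #b3c64f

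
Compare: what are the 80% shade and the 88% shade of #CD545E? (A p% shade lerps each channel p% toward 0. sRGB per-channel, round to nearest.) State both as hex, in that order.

#CD545E is rgb(205, 84, 94).
80% shade:
  R: 205 + 0.8×(0−205) = 205 − 164 = 41 → 41
  G: 84 − 67.2 = 16.8 → 17
  B: 94 − 75.2 = 18.8 → 19
  → #291113
88% shade:
  R: 205 − 180.4 = 24.6 → 25
  G: 84 − 73.92 = 10.08 → 10
  B: 94 + 0.88×(0−94) = 94 − 82.72 = 11.28 → 11
  → #190A0B

#291113, #190A0B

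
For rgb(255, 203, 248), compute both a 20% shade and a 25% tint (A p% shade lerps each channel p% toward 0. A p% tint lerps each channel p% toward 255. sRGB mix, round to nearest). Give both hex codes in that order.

#cca2c6, #ffd8fa

20% shade:
  R: 255 − 51 = 204 → 204
  G: 203 − 40.6 = 162.4 → 162
  B: 248 − 49.6 = 198.4 → 198
  → #cca2c6
25% tint:
  R: 255 + 0.25×(255−255) = 255 + 0 = 255 → 255
  G: 203 + 13 = 216 → 216
  B: 248 + 1.75 = 249.75 → 250
  → #ffd8fa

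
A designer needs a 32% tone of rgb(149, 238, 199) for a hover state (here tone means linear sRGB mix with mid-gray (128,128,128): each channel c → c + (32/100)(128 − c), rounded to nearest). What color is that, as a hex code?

#8ECBB0

Lerp each channel 32% toward 128:
  R: 149 + 0.32×(128−149) = 149 − 6.72 = 142.28 → 142
  G: 238 + 0.32×(128−238) = 238 − 35.2 = 202.8 → 203
  B: 199 − 22.72 = 176.28 → 176
rgb(142, 203, 176) = #8ECBB0.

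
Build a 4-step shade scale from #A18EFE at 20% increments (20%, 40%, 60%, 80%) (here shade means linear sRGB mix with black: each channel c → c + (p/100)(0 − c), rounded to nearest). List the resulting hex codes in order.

#A18EFE is rgb(161, 142, 254).
20%: (161 − 32.2 = 128.8→129, 142 − 28.4 = 113.6→114, 254 − 50.8 = 203.2→203) → #8172CB
40%: (161 − 64.4 = 96.6→97, 142 − 56.8 = 85.2→85, 254 − 101.6 = 152.4→152) → #615598
60%: (161 − 96.6 = 64.4→64, 142 − 85.2 = 56.8→57, 254 − 152.4 = 101.6→102) → #403966
80%: (161 − 128.8 = 32.2→32, 142 − 113.6 = 28.4→28, 254 − 203.2 = 50.8→51) → #201C33

#8172CB, #615598, #403966, #201C33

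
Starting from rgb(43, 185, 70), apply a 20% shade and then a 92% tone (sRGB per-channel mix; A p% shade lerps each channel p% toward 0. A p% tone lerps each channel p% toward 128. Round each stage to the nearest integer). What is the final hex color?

Lerp each channel 20% toward 0:
  R: 43 − 8.6 = 34.4 → 34
  G: 185 + 0.2×(0−185) = 185 − 37 = 148 → 148
  B: 70 − 14 = 56 → 56
After the shade: rgb(34, 148, 56) = #229438.
Per channel, c → c + 0.92(128 − c):
  R: 34 + 0.92×(128−34) = 34 + 86.48 = 120.48 → 120
  G: 148 + 0.92×(128−148) = 148 − 18.4 = 129.6 → 130
  B: 56 + 66.24 = 122.24 → 122
rgb(120, 130, 122) = #78827a.

#78827a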